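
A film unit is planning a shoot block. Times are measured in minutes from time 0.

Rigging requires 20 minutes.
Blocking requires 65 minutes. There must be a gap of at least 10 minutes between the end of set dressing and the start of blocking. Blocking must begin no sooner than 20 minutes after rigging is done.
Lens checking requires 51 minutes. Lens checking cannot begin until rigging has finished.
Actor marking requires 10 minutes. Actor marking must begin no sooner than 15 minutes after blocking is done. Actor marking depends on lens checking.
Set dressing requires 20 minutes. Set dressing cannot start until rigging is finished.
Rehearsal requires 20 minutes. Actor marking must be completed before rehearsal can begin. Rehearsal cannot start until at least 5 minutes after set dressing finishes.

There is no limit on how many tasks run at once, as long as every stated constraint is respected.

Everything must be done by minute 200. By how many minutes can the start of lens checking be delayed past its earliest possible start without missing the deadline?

Rigging can start immediately at minute 0; it finishes at minute 20.
Lens checking waits on rigging (finishes minute 20), so it starts at minute 20 and finishes at 20 + 51 = minute 71.

Working backward from the deadline:
To finish by minute 200, rehearsal (duration 20) must start no later than minute 180.
Actor marking feeds into rehearsal (must start by minute 180); so actor marking must finish by minute 180 and therefore start by minute 170.
Lens checking feeds into actor marking (must start by minute 170); so lens checking must finish by minute 170 and therefore start by minute 119.
So lens checking can start as early as minute 20 and as late as minute 119, giving 119 − 20 = 99 minutes of slack.

99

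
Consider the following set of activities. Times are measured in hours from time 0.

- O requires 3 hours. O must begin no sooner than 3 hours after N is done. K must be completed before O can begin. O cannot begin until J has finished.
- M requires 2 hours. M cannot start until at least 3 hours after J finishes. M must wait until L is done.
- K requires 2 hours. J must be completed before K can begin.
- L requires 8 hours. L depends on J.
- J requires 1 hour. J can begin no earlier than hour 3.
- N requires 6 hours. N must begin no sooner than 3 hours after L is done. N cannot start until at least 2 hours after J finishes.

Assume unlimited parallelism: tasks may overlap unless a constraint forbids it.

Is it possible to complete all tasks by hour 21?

After its own release at hour 3, J can start at hour 3 and finishes at hour 4.
L waits on J (finishes hour 4), so it starts at hour 4 and finishes at 4 + 8 = hour 12.
For N: L (finishes hour 12, plus 3-hour gap → hour 15); J (finishes hour 4, plus 2-hour gap → hour 6). Taking the maximum gives a start of hour 15, and it finishes at 15 + 6 = hour 21.
M cannot start until J (finishes hour 4, plus 3-hour gap → hour 7); L (finishes hour 12). The controlling bound is hour 12, so M finishes at 12 + 2 = hour 14.
K cannot begin until J (finishes hour 4). It runs from hour 4 to 4 + 2 = hour 6.
O needs all of N (finishes hour 21, plus 3-hour gap → hour 24); K (finishes hour 6); J (finishes hour 4). That puts its earliest start at hour 24; it finishes at 24 + 3 = hour 27.
The earliest everything can be done is hour 27, which is after the deadline of 21, so it is not possible.

No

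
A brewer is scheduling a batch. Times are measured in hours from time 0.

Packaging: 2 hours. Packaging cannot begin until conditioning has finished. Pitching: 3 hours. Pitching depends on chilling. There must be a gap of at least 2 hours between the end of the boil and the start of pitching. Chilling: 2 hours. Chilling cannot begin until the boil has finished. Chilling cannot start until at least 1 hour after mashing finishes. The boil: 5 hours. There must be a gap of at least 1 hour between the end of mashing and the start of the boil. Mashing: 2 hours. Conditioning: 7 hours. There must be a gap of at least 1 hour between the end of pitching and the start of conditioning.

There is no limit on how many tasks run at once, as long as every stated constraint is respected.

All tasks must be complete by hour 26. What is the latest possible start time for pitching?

13

Nothing follows packaging; the deadline of hour 26 is its only limit. It must start by 26 − 2 = hour 24.
Conditioning must finish before packaging (must start by hour 24). With a 7-hour duration, conditioning must start by 24 − 7 = hour 17.
Pitching feeds into conditioning (must start by hour 17, minus 1-hour gap → hour 16); so pitching must finish by hour 16 and therefore start by hour 13.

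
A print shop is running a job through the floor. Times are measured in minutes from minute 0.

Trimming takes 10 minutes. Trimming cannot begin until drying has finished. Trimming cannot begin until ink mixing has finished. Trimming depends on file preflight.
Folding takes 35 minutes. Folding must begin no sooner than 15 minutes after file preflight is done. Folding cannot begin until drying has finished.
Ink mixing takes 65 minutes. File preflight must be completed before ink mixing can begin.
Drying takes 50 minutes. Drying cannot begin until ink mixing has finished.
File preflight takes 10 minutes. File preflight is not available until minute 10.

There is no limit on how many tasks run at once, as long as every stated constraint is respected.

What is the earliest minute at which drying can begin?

File preflight waits on its own release at minute 10, so it starts at minute 10 and finishes at 10 + 10 = minute 20.
Ink mixing cannot begin until file preflight (finishes minute 20). It runs from minute 20 to 20 + 65 = minute 85.
Drying waits on ink mixing (finishes minute 85), so the earliest it can start is minute 85.

85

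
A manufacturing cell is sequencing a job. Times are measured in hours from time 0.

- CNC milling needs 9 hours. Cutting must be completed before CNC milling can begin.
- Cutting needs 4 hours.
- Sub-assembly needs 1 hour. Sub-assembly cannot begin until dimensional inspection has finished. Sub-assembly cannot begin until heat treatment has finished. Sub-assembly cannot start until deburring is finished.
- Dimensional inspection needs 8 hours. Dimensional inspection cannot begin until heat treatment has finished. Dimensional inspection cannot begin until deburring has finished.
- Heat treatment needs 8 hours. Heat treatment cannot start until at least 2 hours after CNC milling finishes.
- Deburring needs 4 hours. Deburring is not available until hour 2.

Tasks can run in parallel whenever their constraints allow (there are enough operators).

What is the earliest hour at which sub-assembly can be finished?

Deburring waits on its own release at hour 2, so it starts at hour 2 and finishes at 2 + 4 = hour 6.
Cutting can start immediately at hour 0; it finishes at hour 4.
After cutting (finishes hour 4), CNC milling can start at hour 4 and finishes at hour 13.
Heat treatment cannot begin until CNC milling (finishes hour 13, plus 2-hour gap → hour 15). It runs from hour 15 to 15 + 8 = hour 23.
Dimensional inspection needs all of heat treatment (finishes hour 23); deburring (finishes hour 6). That puts its earliest start at hour 23; it finishes at 23 + 8 = hour 31.
For sub-assembly: dimensional inspection (finishes hour 31); heat treatment (finishes hour 23); deburring (finishes hour 6). Taking the maximum gives a start of hour 31, and it finishes at 31 + 1 = hour 32.

32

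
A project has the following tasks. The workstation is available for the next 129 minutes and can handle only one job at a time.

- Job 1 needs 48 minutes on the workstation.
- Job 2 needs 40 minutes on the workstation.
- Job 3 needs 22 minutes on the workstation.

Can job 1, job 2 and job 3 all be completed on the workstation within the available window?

Running back to back, the jobs need 48 + 40 + 22 = 110 minutes on the workstation.
Since 110 ≤ 129, they fit within the window.

Yes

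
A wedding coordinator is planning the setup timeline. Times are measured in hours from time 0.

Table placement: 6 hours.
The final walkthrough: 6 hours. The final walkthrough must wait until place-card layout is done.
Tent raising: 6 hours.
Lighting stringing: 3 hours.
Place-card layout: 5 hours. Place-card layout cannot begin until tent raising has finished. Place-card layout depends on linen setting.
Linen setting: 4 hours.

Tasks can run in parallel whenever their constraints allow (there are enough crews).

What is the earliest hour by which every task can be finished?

Nothing blocks lighting stringing, so it runs from hour 0 to hour 3.
Linen setting has no prerequisites, so it starts at hour 0 and finishes at hour 4.
Nothing blocks table placement, so it runs from hour 0 to hour 6.
Tent raising has no prerequisites, so it starts at hour 0 and finishes at hour 6.
For place-card layout: tent raising (finishes hour 6); linen setting (finishes hour 4). Taking the maximum gives a start of hour 6, and it finishes at 6 + 5 = hour 11.
The final walkthrough cannot begin until place-card layout (finishes hour 11). It runs from hour 11 to 11 + 6 = hour 17.
All tasks are finished once the last one completes. Finish times: Tent raising at 6, Table placement at 6, Linen setting at 4, Lighting stringing at 3, Place-card layout at 11, The final walkthrough at 17. The latest is hour 17.

17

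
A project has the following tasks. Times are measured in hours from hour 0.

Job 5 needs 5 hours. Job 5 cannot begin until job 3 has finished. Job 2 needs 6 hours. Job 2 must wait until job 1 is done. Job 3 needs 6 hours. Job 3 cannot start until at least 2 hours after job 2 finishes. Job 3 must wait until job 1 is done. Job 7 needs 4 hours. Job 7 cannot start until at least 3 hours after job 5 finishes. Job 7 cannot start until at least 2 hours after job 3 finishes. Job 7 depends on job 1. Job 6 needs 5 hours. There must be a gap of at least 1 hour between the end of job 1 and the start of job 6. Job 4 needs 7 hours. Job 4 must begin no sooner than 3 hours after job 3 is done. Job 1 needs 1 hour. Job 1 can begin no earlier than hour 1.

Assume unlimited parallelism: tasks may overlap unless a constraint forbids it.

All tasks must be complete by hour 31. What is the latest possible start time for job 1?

Job 4 must finish by hour 31; it takes 7 hours, so it must start by 31 − 7 = hour 24.
Nothing follows job 7; the deadline of hour 31 is its only limit. It must start by 31 − 4 = hour 27.
Job 5 must finish before job 7 (must start by hour 27, minus 3-hour gap → hour 24). With a 5-hour duration, job 5 must start by 24 − 5 = hour 19.
For job 3: job 4 (must start by hour 24, minus 3-hour gap → hour 21); job 5 (must start by hour 19); job 7 (must start by hour 27, minus 2-hour gap → hour 25). The most restrictive is hour 19; with a 6-hour duration, job 3 must start by hour 13.
Job 2 feeds into job 3 (must start by hour 13, minus 2-hour gap → hour 11); so job 2 must finish by hour 11 and therefore start by hour 5.
Job 6 has no dependents, so it just needs to finish by hour 31. Starting by 31 − 5 = hour 26 achieves that.
For job 1: job 2 (must start by hour 5); job 3 (must start by hour 13); job 6 (must start by hour 26, minus 1-hour gap → hour 25); job 7 (must start by hour 27). The most restrictive is hour 5; with a 1-hour duration, job 1 must start by hour 4.

4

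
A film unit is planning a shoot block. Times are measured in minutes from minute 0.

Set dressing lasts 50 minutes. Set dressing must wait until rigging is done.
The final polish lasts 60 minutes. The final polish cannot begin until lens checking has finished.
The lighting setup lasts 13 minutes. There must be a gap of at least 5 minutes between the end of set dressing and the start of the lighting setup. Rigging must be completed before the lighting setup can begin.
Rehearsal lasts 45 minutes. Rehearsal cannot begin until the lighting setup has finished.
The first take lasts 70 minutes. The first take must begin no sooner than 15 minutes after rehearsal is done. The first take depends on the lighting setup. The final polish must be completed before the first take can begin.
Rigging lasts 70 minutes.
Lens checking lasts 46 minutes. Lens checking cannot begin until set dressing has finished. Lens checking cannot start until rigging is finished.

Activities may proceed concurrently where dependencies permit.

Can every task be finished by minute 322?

Rigging has no prerequisites, so it starts at minute 0 and finishes at minute 70.
Set dressing waits on rigging (finishes minute 70), so it starts at minute 70 and finishes at 70 + 50 = minute 120.
For lens checking: set dressing (finishes minute 120); rigging (finishes minute 70). Taking the maximum gives a start of minute 120, and it finishes at 120 + 46 = minute 166.
After lens checking (finishes minute 166), the final polish can start at minute 166 and finishes at minute 226.
The lighting setup needs all of set dressing (finishes minute 120, plus 5-minute gap → minute 125); rigging (finishes minute 70). That puts its earliest start at minute 125; it finishes at 125 + 13 = minute 138.
Rehearsal cannot begin until the lighting setup (finishes minute 138). It runs from minute 138 to 138 + 45 = minute 183.
The first take has to wait for rehearsal (finishes minute 183, plus 15-minute gap → minute 198); the lighting setup (finishes minute 138); the final polish (finishes minute 226). The latest of these is minute 226, so the first take runs minute 226 to 226 + 70 = minute 296.
Every task is finished by minute 296, which is no later than the deadline of 322, so the schedule is feasible.

Yes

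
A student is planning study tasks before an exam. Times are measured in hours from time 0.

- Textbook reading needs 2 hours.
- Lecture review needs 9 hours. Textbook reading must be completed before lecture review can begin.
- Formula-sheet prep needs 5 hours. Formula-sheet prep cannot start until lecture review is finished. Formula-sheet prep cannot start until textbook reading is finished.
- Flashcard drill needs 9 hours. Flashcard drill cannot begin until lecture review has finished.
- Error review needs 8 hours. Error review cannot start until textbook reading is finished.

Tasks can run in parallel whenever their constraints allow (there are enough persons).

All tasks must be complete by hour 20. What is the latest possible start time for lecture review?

2

Flashcard drill must finish by hour 20; it takes 9 hours, so it must start by 20 − 9 = hour 11.
Nothing follows formula-sheet prep; the deadline of hour 20 is its only limit. It must start by 20 − 5 = hour 15.
Lecture review feeds flashcard drill (must start by hour 11); formula-sheet prep (must start by hour 15). Taking the minimum, lecture review must finish by hour 11 and start by 11 − 9 = hour 2.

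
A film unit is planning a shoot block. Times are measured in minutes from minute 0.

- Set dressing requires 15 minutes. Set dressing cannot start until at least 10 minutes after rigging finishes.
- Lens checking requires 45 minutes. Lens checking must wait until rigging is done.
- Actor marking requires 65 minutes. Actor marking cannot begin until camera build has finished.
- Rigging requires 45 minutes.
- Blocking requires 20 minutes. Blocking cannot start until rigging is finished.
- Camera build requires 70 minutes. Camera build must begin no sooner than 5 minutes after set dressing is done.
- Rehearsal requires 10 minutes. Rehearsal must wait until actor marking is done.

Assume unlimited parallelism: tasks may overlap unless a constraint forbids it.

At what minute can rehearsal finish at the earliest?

220

Rigging has no prerequisites, so it starts at minute 0 and finishes at minute 45.
Set dressing waits on rigging (finishes minute 45, plus 10-minute gap → minute 55), so it starts at minute 55 and finishes at 55 + 15 = minute 70.
Camera build cannot begin until set dressing (finishes minute 70, plus 5-minute gap → minute 75). It runs from minute 75 to 75 + 70 = minute 145.
Actor marking cannot begin until camera build (finishes minute 145). It runs from minute 145 to 145 + 65 = minute 210.
Rehearsal cannot begin until actor marking (finishes minute 210). It runs from minute 210 to 210 + 10 = minute 220.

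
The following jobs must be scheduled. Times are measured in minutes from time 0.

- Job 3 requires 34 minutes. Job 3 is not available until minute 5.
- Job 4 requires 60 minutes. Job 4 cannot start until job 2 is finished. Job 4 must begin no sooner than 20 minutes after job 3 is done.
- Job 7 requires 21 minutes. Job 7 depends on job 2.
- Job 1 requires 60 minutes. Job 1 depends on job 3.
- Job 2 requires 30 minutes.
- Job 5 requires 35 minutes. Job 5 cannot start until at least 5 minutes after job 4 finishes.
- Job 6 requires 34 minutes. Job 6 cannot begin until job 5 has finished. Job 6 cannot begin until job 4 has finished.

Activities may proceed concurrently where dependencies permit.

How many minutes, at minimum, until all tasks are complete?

193

Job 3 cannot begin until its own release at minute 5. It runs from minute 5 to 5 + 34 = minute 39.
After job 3 (finishes minute 39), job 1 can start at minute 39 and finishes at minute 99.
Job 2 can start immediately at minute 0; it finishes at minute 30.
After job 2 (finishes minute 30), job 7 can start at minute 30 and finishes at minute 51.
For job 4: job 2 (finishes minute 30); job 3 (finishes minute 39, plus 20-minute gap → minute 59). Taking the maximum gives a start of minute 59, and it finishes at 59 + 60 = minute 119.
After job 4 (finishes minute 119, plus 5-minute gap → minute 124), job 5 can start at minute 124 and finishes at minute 159.
Job 6 has to wait for job 5 (finishes minute 159); job 4 (finishes minute 119). The latest of these is minute 159, so job 6 runs minute 159 to 159 + 34 = minute 193.
All tasks are finished once the last one completes. Finish times: Job 1 at 99, Job 2 at 30, Job 3 at 39, Job 4 at 119, Job 5 at 159, Job 6 at 193, Job 7 at 51. The latest is minute 193.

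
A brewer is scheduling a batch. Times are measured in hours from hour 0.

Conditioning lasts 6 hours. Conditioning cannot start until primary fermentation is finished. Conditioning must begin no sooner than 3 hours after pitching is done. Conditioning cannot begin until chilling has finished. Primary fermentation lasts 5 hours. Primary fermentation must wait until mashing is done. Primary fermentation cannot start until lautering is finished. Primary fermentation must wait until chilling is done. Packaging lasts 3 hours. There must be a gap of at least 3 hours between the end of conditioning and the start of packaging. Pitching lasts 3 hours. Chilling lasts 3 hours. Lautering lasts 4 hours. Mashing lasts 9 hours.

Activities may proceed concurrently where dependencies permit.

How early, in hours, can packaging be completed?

26

Nothing blocks pitching, so it runs from hour 0 to hour 3.
Nothing blocks chilling, so it runs from hour 0 to hour 3.
Lautering can start immediately at hour 0; it finishes at hour 4.
Nothing blocks mashing, so it runs from hour 0 to hour 9.
Primary fermentation has to wait for mashing (finishes hour 9); lautering (finishes hour 4); chilling (finishes hour 3). The latest of these is hour 9, so primary fermentation runs hour 9 to 9 + 5 = hour 14.
Conditioning needs all of primary fermentation (finishes hour 14); pitching (finishes hour 3, plus 3-hour gap → hour 6); chilling (finishes hour 3). That puts its earliest start at hour 14; it finishes at 14 + 6 = hour 20.
Packaging waits on conditioning (finishes hour 20, plus 3-hour gap → hour 23), so it starts at hour 23 and finishes at 23 + 3 = hour 26.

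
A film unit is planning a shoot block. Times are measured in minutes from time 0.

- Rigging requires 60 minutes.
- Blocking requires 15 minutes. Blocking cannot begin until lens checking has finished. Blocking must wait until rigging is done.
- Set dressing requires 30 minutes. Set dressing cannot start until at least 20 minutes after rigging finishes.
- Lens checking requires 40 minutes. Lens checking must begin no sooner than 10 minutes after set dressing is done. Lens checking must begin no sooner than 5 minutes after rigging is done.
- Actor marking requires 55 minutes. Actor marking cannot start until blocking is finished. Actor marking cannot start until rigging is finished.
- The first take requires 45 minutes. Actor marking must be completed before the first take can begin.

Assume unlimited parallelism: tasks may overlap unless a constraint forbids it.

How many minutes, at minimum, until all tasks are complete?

Nothing blocks rigging, so it runs from minute 0 to minute 60.
Set dressing cannot begin until rigging (finishes minute 60, plus 20-minute gap → minute 80). It runs from minute 80 to 80 + 30 = minute 110.
Lens checking has to wait for set dressing (finishes minute 110, plus 10-minute gap → minute 120); rigging (finishes minute 60, plus 5-minute gap → minute 65). The latest of these is minute 120, so lens checking runs minute 120 to 120 + 40 = minute 160.
For blocking: lens checking (finishes minute 160); rigging (finishes minute 60). Taking the maximum gives a start of minute 160, and it finishes at 160 + 15 = minute 175.
Actor marking needs all of blocking (finishes minute 175); rigging (finishes minute 60). That puts its earliest start at minute 175; it finishes at 175 + 55 = minute 230.
The first take waits on actor marking (finishes minute 230), so it starts at minute 230 and finishes at 230 + 45 = minute 275.
All tasks are finished once the last one completes. Finish times: Rigging at 60, Set dressing at 110, Lens checking at 160, Blocking at 175, Actor marking at 230, The first take at 275. The latest is minute 275.

275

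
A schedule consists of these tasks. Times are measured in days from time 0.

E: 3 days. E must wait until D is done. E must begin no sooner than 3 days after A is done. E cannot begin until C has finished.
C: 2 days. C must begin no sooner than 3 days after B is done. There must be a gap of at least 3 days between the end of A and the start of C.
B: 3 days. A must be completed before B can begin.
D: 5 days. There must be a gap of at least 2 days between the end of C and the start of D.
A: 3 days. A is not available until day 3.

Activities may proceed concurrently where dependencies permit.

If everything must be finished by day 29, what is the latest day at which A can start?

E has no dependents, so it just needs to finish by day 29. Starting by 29 − 3 = day 26 achieves that.
D has to be done before E (must start by day 26). That means finishing by day 26, i.e. starting by 26 − 5 = day 21.
C has several dependents: D (must start by day 21, minus 2-day gap → day 19); E (must start by day 26). The earliest of those limits is day 19, so C must start by 19 − 2 = day 17.
B has to be done before C (must start by day 17, minus 3-day gap → day 14). That means finishing by day 14, i.e. starting by 14 − 3 = day 11.
For A: B (must start by day 11); C (must start by day 17, minus 3-day gap → day 14); E (must start by day 26, minus 3-day gap → day 23). The most restrictive is day 11; with a 3-day duration, A must start by day 8.

8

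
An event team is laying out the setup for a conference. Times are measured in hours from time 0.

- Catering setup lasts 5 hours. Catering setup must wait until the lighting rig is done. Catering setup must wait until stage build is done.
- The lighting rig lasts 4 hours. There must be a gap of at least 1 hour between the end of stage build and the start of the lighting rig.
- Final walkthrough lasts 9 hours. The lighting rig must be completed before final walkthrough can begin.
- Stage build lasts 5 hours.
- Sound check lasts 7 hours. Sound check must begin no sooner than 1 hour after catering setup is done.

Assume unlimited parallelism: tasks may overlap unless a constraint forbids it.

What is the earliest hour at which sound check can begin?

Nothing blocks stage build, so it runs from hour 0 to hour 5.
After stage build (finishes hour 5, plus 1-hour gap → hour 6), the lighting rig can start at hour 6 and finishes at hour 10.
For catering setup: the lighting rig (finishes hour 10); stage build (finishes hour 5). Taking the maximum gives a start of hour 10, and it finishes at 10 + 5 = hour 15.
Sound check waits on catering setup (finishes hour 15, plus 1-hour gap → hour 16), so the earliest it can start is hour 16.

16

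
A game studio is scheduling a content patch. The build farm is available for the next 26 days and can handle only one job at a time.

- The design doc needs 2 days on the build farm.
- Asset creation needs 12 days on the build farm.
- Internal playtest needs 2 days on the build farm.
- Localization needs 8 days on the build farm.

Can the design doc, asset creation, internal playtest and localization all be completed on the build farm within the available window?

Yes

Running back to back, the jobs need 2 + 12 + 2 + 8 = 24 days on the build farm.
Since 24 ≤ 26, they fit within the window.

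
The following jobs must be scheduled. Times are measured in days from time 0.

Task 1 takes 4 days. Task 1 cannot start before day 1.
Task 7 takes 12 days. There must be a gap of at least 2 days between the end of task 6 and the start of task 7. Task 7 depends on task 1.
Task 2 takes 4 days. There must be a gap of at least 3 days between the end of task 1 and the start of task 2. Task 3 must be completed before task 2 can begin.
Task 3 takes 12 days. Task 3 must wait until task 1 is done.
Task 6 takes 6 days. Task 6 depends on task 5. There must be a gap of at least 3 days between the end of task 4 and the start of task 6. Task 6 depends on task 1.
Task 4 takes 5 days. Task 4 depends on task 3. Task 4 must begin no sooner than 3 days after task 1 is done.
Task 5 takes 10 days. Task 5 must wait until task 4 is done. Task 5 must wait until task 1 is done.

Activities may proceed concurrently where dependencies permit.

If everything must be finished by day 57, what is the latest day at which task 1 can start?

6

Task 2 has no dependents, so it just needs to finish by day 57. Starting by 57 − 4 = day 53 achieves that.
Task 7 must finish by day 57; it takes 12 days, so it must start by 57 − 12 = day 45.
Since task 7 (must start by day 45, minus 2-day gap → day 43) depends on it, task 6 must finish by day 43. Backing off its 6-day duration gives a latest start of day 37.
Task 5 has to be done before task 6 (must start by day 37). That means finishing by day 37, i.e. starting by 37 − 10 = day 27.
For task 4: task 5 (must start by day 27); task 6 (must start by day 37, minus 3-day gap → day 34). The most restrictive is day 27; with a 5-day duration, task 4 must start by day 22.
Task 3 has several dependents: task 2 (must start by day 53); task 4 (must start by day 22). The earliest of those limits is day 22, so task 3 must start by 22 − 12 = day 10.
Task 1 has several dependents: task 2 (must start by day 53, minus 3-day gap → day 50); task 3 (must start by day 10); task 4 (must start by day 22, minus 3-day gap → day 19); task 5 (must start by day 27); task 6 (must start by day 37); task 7 (must start by day 45). The earliest of those limits is day 10, so task 1 must start by 10 − 4 = day 6.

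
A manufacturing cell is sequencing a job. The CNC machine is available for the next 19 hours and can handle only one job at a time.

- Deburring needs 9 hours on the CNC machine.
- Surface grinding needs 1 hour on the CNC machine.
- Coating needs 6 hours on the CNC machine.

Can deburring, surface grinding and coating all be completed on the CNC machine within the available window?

Yes

Running back to back, the jobs need 9 + 1 + 6 = 16 hours on the CNC machine.
Since 16 ≤ 19, they fit within the window.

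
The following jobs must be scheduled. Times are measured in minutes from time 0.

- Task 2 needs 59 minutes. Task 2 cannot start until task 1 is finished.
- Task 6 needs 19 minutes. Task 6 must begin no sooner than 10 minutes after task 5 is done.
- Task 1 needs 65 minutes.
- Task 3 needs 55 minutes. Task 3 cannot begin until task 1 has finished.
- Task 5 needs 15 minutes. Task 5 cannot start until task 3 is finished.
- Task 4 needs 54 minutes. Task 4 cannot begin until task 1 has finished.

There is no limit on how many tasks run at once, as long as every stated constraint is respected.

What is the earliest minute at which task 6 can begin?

145

Task 1 has no prerequisites, so it starts at minute 0 and finishes at minute 65.
After task 1 (finishes minute 65), task 3 can start at minute 65 and finishes at minute 120.
Task 5 waits on task 3 (finishes minute 120), so it starts at minute 120 and finishes at 120 + 15 = minute 135.
Task 6 waits on task 5 (finishes minute 135, plus 10-minute gap → minute 145), so the earliest it can start is minute 145.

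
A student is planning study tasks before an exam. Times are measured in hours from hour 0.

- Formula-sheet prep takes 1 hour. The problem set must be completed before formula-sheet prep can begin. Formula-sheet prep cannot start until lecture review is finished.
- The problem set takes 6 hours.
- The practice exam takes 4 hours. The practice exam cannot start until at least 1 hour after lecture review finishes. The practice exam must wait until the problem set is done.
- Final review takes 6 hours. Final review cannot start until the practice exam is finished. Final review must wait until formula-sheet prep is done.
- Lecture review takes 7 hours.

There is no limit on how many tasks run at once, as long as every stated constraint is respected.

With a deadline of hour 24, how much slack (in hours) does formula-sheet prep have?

The problem set can start immediately at hour 0; it finishes at hour 6.
Nothing blocks lecture review, so it runs from hour 0 to hour 7.
For formula-sheet prep: the problem set (finishes hour 6); lecture review (finishes hour 7). Taking the maximum gives a start of hour 7, and it finishes at 7 + 1 = hour 8.

Working backward from the deadline:
To finish by hour 24, final review (duration 6) must start no later than hour 18.
Formula-sheet prep feeds into final review (must start by hour 18); so formula-sheet prep must finish by hour 18 and therefore start by hour 17.
So formula-sheet prep can start as early as hour 7 and as late as hour 17, giving 17 − 7 = 10 hours of slack.

10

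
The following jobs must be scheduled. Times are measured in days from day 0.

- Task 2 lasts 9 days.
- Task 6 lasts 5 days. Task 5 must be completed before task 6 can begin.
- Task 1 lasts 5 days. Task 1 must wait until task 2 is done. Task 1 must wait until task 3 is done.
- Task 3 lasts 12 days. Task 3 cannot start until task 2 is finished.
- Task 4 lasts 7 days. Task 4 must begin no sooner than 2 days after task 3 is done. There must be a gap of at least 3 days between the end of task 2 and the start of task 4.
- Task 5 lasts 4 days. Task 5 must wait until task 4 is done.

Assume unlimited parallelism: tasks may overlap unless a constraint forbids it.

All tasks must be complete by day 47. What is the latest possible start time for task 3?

Task 1 has no dependents, so it just needs to finish by day 47. Starting by 47 − 5 = day 42 achieves that.
Nothing follows task 6; the deadline of day 47 is its only limit. It must start by 47 − 5 = day 42.
Task 5 must finish before task 6 (must start by day 42). With a 4-day duration, task 5 must start by 42 − 4 = day 38.
Task 4 feeds into task 5 (must start by day 38); so task 4 must finish by day 38 and therefore start by day 31.
Task 3 feeds task 1 (must start by day 42); task 4 (must start by day 31, minus 2-day gap → day 29). Taking the minimum, task 3 must finish by day 29 and start by 29 − 12 = day 17.

17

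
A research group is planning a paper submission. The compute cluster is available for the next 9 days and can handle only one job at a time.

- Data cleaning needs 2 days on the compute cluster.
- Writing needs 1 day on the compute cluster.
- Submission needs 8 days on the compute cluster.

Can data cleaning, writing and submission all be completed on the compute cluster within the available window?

No

Running back to back, the jobs need 2 + 1 + 8 = 11 days on the compute cluster.
Since 11 > 9, they cannot all fit.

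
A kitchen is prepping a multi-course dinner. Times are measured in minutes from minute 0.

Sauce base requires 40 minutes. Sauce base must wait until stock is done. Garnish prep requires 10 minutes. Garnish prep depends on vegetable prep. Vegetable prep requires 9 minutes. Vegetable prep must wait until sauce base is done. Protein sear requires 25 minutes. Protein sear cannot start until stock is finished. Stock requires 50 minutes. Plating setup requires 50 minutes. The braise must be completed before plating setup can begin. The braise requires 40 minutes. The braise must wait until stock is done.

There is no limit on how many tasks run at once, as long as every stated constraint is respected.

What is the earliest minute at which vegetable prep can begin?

Stock has no prerequisites, so it starts at minute 0 and finishes at minute 50.
Sauce base waits on stock (finishes minute 50), so it starts at minute 50 and finishes at 50 + 40 = minute 90.
Vegetable prep waits on sauce base (finishes minute 90), so the earliest it can start is minute 90.

90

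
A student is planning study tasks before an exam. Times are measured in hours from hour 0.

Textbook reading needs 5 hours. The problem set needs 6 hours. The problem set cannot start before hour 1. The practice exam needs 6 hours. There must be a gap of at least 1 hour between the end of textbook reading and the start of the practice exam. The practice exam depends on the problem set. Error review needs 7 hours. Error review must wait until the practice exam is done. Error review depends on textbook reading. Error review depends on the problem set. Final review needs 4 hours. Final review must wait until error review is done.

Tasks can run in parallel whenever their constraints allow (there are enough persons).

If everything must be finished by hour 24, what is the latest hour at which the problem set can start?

1

To finish by hour 24, final review (duration 4) must start no later than hour 20.
Since final review (must start by hour 20) depends on it, error review must finish by hour 20. Backing off its 7-hour duration gives a latest start of hour 13.
The practice exam feeds into error review (must start by hour 13); so the practice exam must finish by hour 13 and therefore start by hour 7.
The problem set feeds the practice exam (must start by hour 7); error review (must start by hour 13). Taking the minimum, the problem set must finish by hour 7 and start by 7 − 6 = hour 1.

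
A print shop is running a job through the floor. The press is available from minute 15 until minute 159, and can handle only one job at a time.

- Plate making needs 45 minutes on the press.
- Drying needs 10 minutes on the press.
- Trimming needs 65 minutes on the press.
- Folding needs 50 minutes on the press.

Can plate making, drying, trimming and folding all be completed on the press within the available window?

No

The press window is 159 − 15 = 144 minutes.
Running back to back, the jobs need 45 + 10 + 65 + 50 = 170 minutes on the press.
Since 170 > 144, they cannot all fit.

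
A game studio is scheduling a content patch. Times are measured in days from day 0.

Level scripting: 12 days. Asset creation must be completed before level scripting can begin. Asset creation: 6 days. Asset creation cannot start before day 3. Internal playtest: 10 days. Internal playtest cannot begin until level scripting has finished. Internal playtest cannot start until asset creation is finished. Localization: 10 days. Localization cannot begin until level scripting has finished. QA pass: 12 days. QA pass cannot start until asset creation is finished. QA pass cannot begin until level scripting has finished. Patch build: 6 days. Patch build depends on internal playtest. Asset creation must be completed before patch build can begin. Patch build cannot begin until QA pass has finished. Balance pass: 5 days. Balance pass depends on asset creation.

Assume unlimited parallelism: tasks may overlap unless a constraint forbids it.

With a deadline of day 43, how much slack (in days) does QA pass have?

Asset creation cannot begin until its own release at day 3. It runs from day 3 to 3 + 6 = day 9.
Level scripting waits on asset creation (finishes day 9), so it starts at day 9 and finishes at 9 + 12 = day 21.
For QA pass: asset creation (finishes day 9); level scripting (finishes day 21). Taking the maximum gives a start of day 21, and it finishes at 21 + 12 = day 33.

Working backward from the deadline:
Nothing follows patch build; the deadline of day 43 is its only limit. It must start by 43 − 6 = day 37.
QA pass has to be done before patch build (must start by day 37). That means finishing by day 37, i.e. starting by 37 − 12 = day 25.
So QA pass can start as early as day 21 and as late as day 25, giving 25 − 21 = 4 days of slack.

4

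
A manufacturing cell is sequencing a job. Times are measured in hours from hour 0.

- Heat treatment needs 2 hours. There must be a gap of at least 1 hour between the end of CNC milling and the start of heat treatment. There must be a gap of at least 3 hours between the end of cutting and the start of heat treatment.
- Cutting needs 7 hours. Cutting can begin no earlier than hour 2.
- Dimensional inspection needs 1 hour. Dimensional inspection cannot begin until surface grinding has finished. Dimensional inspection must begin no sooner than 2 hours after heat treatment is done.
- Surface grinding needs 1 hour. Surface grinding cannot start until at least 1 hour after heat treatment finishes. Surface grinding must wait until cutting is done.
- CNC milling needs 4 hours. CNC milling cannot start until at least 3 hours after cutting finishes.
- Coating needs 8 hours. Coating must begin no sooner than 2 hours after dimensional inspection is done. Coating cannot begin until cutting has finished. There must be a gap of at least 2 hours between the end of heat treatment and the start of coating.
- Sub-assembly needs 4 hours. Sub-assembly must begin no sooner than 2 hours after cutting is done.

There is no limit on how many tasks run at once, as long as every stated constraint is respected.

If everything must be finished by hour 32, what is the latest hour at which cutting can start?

2

To finish by hour 32, coating (duration 8) must start no later than hour 24.
Since coating (must start by hour 24, minus 2-hour gap → hour 22) depends on it, dimensional inspection must finish by hour 22. Backing off its 1-hour duration gives a latest start of hour 21.
Since dimensional inspection (must start by hour 21) depends on it, surface grinding must finish by hour 21. Backing off its 1-hour duration gives a latest start of hour 20.
Heat treatment has several dependents: surface grinding (must start by hour 20, minus 1-hour gap → hour 19); dimensional inspection (must start by hour 21, minus 2-hour gap → hour 19); coating (must start by hour 24, minus 2-hour gap → hour 22). The earliest of those limits is hour 19, so heat treatment must start by 19 − 2 = hour 17.
CNC milling feeds into heat treatment (must start by hour 17, minus 1-hour gap → hour 16); so CNC milling must finish by hour 16 and therefore start by hour 12.
To finish by hour 32, sub-assembly (duration 4) must start no later than hour 28.
Cutting must finish in time for CNC milling (must start by hour 12, minus 3-hour gap → hour 9); heat treatment (must start by hour 17, minus 3-hour gap → hour 14); surface grinding (must start by hour 20); coating (must start by hour 24); sub-assembly (must start by hour 28, minus 2-hour gap → hour 26). The tightest is hour 9, so cutting must start by 9 − 7 = hour 2.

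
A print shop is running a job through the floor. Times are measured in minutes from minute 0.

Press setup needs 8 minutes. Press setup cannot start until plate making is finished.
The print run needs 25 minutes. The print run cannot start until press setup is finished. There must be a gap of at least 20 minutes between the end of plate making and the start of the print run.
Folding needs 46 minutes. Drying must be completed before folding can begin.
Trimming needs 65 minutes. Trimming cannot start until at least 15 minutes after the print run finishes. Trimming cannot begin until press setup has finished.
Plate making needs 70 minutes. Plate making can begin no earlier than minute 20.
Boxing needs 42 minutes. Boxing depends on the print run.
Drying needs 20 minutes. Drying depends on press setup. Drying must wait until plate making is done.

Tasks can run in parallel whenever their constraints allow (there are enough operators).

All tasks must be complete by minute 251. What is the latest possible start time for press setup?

138

Nothing follows trimming; the deadline of minute 251 is its only limit. It must start by 251 − 65 = minute 186.
To finish by minute 251, boxing (duration 42) must start no later than minute 209.
For the print run: trimming (must start by minute 186, minus 15-minute gap → minute 171); boxing (must start by minute 209). The most restrictive is minute 171; with a 25-minute duration, the print run must start by minute 146.
To finish by minute 251, folding (duration 46) must start no later than minute 205.
Since folding (must start by minute 205) depends on it, drying must finish by minute 205. Backing off its 20-minute duration gives a latest start of minute 185.
For press setup: the print run (must start by minute 146); drying (must start by minute 185); trimming (must start by minute 186). The most restrictive is minute 146; with an 8-minute duration, press setup must start by minute 138.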